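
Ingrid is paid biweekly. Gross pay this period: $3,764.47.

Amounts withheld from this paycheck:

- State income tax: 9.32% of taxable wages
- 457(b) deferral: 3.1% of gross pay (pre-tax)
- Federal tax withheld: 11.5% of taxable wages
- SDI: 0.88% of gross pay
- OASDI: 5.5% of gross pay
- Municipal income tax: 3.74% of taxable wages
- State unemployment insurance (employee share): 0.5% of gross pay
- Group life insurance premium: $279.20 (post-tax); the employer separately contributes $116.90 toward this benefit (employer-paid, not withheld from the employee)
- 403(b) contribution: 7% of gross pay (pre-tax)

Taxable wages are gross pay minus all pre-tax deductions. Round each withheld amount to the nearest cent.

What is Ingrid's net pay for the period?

403(b) contribution: $3,764.47 × 0.07 = $263.51
457(b) deferral: $3,764.47 × 0.031 = $116.70
Pre-tax total = $263.51 + $116.70 = $380.21
Taxable wages = $3,764.47 − $380.21 = $3,384.26
State income tax: $3,384.26 × 0.0932 = $315.41
Federal tax withheld: $3,384.26 × 0.115 = $389.19
Municipal income tax: $3,384.26 × 0.0374 = $126.57
SDI: $3,764.47 × 0.0088 = $33.13
State unemployment insurance (employee share): $3,764.47 × 0.005 = $18.82
OASDI: $3,764.47 × 0.055 = $207.05
Group life insurance premium: $279.20
(Employer's $116.90 toward group life insurance premium is not withheld from the employee.)
Total deductions = $263.51 + $116.70 + $315.41 + $389.19 + $126.57 + $33.13 + $18.82 + $207.05 + $279.20 = $1,749.58
Net pay = $3,764.47 − $1,749.58 = $2,014.89

$2,014.89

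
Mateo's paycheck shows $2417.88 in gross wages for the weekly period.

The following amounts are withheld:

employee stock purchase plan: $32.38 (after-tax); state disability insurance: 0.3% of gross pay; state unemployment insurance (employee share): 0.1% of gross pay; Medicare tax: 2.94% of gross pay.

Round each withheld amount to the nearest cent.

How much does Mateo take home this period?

$2304.74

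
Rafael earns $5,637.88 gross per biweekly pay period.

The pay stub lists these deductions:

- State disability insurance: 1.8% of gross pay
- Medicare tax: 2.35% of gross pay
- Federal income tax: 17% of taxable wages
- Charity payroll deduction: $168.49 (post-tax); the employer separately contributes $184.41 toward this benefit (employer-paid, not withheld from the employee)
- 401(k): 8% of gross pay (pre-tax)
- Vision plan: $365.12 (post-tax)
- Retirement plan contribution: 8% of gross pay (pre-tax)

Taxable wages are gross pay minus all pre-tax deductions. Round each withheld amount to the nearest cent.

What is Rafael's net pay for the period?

Retirement plan contribution: $5,637.88 × 0.08 = $451.03
401(k): $5,637.88 × 0.08 = $451.03
Pre-tax total = $451.03 + $451.03 = $902.06
Taxable wages = $5,637.88 − $902.06 = $4,735.82
Federal income tax: $4,735.82 × 0.17 = $805.09
State disability insurance: $5,637.88 × 0.018 = $101.48
Medicare tax: $5,637.88 × 0.0235 = $132.49
Vision plan: $365.12
Charity payroll deduction: $168.49
(Employer's $184.41 toward charity payroll deduction is not withheld from the employee.)
Total deductions = $451.03 + $451.03 + $805.09 + $101.48 + $132.49 + $365.12 + $168.49 = $2,474.73
Net pay = $5,637.88 − $2,474.73 = $3,163.15

$3,163.15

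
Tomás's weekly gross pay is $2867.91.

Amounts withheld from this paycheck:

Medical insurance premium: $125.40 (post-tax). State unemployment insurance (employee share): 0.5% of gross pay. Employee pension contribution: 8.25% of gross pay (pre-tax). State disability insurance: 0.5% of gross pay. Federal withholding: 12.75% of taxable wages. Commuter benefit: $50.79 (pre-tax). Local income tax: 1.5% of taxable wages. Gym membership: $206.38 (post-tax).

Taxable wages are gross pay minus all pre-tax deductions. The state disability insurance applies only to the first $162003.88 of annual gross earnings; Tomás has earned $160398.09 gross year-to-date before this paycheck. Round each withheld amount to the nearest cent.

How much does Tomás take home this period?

Employee pension contribution: $2867.91 × 0.0825 = $236.60
Commuter benefit: $50.79
Pre-tax total = $236.60 + $50.79 = $287.39
Taxable wages = $2867.91 − $287.39 = $2580.52
Local income tax: $2580.52 × 0.015 = $38.71
Federal withholding: $2580.52 × 0.1275 = $329.02
State unemployment insurance (employee share): $2867.91 × 0.005 = $14.34
State disability insurance: only $162003.88 − $160398.09 = $1605.79 of this check is subject → $1605.79 × 0.005 = $8.03
Gym membership: $206.38
Medical insurance premium: $125.40
Total deductions = $236.60 + $50.79 + $38.71 + $329.02 + $14.34 + $8.03 + $206.38 + $125.40 = $1009.27
Net pay = $2867.91 − $1009.27 = $1858.64

$1858.64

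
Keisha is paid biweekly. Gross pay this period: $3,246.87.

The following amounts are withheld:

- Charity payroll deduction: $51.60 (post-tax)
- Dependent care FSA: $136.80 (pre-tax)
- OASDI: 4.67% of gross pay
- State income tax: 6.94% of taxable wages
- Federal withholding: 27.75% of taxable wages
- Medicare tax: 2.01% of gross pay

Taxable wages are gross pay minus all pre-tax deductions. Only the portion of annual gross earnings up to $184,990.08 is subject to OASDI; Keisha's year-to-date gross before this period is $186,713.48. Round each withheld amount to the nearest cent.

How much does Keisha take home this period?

$1,914.33

Dependent care FSA: $136.80
Taxable wages = $3,246.87 − $136.80 = $3,110.07
Federal withholding: $3,110.07 × 0.2775 = $863.04
State income tax: $3,110.07 × 0.0694 = $215.84
Medicare tax: $3,246.87 × 0.0201 = $65.26
OASDI: annual cap $184,990.08 already reached (YTD $186,713.48), so $0.00
Charity payroll deduction: $51.60
Total deductions = $136.80 + $863.04 + $215.84 + $65.26 + $0.00 + $51.60 = $1,332.54
Net pay = $3,246.87 − $1,332.54 = $1,914.33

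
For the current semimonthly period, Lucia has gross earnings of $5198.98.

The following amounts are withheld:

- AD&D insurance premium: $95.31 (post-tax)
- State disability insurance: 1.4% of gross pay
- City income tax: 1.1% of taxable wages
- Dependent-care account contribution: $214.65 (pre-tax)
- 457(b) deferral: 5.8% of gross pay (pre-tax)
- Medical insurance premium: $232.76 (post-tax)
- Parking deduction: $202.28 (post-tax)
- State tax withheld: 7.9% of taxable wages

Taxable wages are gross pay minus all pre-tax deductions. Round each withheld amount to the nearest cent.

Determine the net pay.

$3658.20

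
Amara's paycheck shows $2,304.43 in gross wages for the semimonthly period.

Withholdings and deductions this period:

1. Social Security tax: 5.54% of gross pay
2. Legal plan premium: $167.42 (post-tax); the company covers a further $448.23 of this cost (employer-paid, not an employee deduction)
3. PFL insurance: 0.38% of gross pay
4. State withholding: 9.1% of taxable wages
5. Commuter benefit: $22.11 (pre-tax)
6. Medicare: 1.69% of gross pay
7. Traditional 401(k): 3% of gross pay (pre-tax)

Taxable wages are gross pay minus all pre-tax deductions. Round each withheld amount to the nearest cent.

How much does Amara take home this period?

$1,669.00

Traditional 401(k): $2,304.43 × 0.03 = $69.13
Commuter benefit: $22.11
Pre-tax total = $69.13 + $22.11 = $91.24
Taxable wages = $2,304.43 − $91.24 = $2,213.19
State withholding: $2,213.19 × 0.091 = $201.40
PFL insurance: $2,304.43 × 0.0038 = $8.76
Medicare: $2,304.43 × 0.0169 = $38.94
Social Security tax: $2,304.43 × 0.0554 = $127.67
Legal plan premium: $167.42
(Employer's $448.23 toward legal plan premium is not withheld from the employee.)
Total deductions = $69.13 + $22.11 + $201.40 + $8.76 + $38.94 + $127.67 + $167.42 = $635.43
Net pay = $2,304.43 − $635.43 = $1,669.00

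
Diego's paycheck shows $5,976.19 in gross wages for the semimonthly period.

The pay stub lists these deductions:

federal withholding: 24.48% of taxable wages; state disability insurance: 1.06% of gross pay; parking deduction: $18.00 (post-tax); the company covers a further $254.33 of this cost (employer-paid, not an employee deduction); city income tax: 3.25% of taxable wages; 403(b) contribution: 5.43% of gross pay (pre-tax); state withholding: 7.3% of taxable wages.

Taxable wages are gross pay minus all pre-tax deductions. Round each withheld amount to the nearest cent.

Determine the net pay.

$3,590.55

403(b) contribution: $5,976.19 × 0.0543 = $324.51
Taxable wages = $5,976.19 − $324.51 = $5,651.68
City income tax: $5,651.68 × 0.0325 = $183.68
State withholding: $5,651.68 × 0.073 = $412.57
Federal withholding: $5,651.68 × 0.2448 = $1,383.53
State disability insurance: $5,976.19 × 0.0106 = $63.35
Parking deduction: $18.00
(Employer's $254.33 toward parking deduction is not withheld from the employee.)
Total deductions = $324.51 + $183.68 + $412.57 + $1,383.53 + $63.35 + $18.00 = $2,385.64
Net pay = $5,976.19 − $2,385.64 = $3,590.55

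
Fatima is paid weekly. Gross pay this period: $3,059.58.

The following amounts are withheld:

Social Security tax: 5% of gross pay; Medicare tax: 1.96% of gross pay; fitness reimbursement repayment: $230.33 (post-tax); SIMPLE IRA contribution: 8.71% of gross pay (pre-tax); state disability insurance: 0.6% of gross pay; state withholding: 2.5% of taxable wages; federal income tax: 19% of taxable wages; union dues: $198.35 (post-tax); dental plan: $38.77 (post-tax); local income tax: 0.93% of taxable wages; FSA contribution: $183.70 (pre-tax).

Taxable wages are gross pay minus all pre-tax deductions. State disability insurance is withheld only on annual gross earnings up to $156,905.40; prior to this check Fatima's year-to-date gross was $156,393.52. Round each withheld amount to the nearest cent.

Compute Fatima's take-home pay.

$1,340.64

SIMPLE IRA contribution: $3,059.58 × 0.0871 = $266.49
FSA contribution: $183.70
Pre-tax total = $266.49 + $183.70 = $450.19
Taxable wages = $3,059.58 − $450.19 = $2,609.39
Federal income tax: $2,609.39 × 0.19 = $495.78
Local income tax: $2,609.39 × 0.0093 = $24.27
State withholding: $2,609.39 × 0.025 = $65.23
Social Security tax: $3,059.58 × 0.05 = $152.98
Medicare tax: $3,059.58 × 0.0196 = $59.97
State disability insurance: only $156,905.40 − $156,393.52 = $511.88 of this check is subject → $511.88 × 0.006 = $3.07
Union dues: $198.35
Dental plan: $38.77
Fitness reimbursement repayment: $230.33
Total deductions = $266.49 + $183.70 + $495.78 + $24.27 + $65.23 + $152.98 + $59.97 + $3.07 + $198.35 + $38.77 + $230.33 = $1,718.94
Net pay = $3,059.58 − $1,718.94 = $1,340.64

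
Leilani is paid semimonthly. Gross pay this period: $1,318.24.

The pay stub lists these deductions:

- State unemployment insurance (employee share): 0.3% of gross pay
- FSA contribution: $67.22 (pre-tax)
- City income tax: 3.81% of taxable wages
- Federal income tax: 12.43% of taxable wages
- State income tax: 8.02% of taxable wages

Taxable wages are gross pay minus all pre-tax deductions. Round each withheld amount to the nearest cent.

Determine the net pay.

$943.58

FSA contribution: $67.22
Taxable wages = $1,318.24 − $67.22 = $1,251.02
City income tax: $1,251.02 × 0.0381 = $47.66
State income tax: $1,251.02 × 0.0802 = $100.33
Federal income tax: $1,251.02 × 0.1243 = $155.50
State unemployment insurance (employee share): $1,318.24 × 0.003 = $3.95
Total deductions = $67.22 + $47.66 + $100.33 + $155.50 + $3.95 = $374.66
Net pay = $1,318.24 − $374.66 = $943.58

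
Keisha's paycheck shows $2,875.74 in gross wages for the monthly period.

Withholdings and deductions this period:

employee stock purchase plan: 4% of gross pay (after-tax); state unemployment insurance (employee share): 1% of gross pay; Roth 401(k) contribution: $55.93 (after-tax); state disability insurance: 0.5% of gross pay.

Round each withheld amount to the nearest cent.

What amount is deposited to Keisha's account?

$2,661.64

State unemployment insurance (employee share): $2,875.74 × 0.01 = $28.76
State disability insurance: $2,875.74 × 0.005 = $14.38
Employee stock purchase plan: $2,875.74 × 0.04 = $115.03
Roth 401(k) contribution: $55.93
Total deductions = $28.76 + $14.38 + $115.03 + $55.93 = $214.10
Net pay = $2,875.74 − $214.10 = $2,661.64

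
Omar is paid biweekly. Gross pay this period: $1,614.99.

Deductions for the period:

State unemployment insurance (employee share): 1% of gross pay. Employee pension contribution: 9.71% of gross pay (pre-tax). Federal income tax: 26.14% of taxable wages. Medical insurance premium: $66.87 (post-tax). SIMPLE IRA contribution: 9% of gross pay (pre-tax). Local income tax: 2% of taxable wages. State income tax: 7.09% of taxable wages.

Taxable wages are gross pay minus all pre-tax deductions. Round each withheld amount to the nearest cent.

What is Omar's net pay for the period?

$767.29

SIMPLE IRA contribution: $1,614.99 × 0.09 = $145.35
Employee pension contribution: $1,614.99 × 0.0971 = $156.82
Pre-tax total = $145.35 + $156.82 = $302.17
Taxable wages = $1,614.99 − $302.17 = $1,312.82
Federal income tax: $1,312.82 × 0.2614 = $343.17
State income tax: $1,312.82 × 0.0709 = $93.08
Local income tax: $1,312.82 × 0.02 = $26.26
State unemployment insurance (employee share): $1,614.99 × 0.01 = $16.15
Medical insurance premium: $66.87
Total deductions = $145.35 + $156.82 + $343.17 + $93.08 + $26.26 + $16.15 + $66.87 = $847.70
Net pay = $1,614.99 − $847.70 = $767.29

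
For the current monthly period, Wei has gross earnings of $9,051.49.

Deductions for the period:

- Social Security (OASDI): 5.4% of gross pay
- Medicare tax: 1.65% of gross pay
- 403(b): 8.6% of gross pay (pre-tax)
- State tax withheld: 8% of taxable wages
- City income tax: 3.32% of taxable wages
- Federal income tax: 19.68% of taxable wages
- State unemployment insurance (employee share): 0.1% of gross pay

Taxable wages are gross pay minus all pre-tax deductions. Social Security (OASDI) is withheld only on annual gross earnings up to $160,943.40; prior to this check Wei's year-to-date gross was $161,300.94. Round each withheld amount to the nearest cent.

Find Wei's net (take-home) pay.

$5,550.01

403(b): $9,051.49 × 0.086 = $778.43
Taxable wages = $9,051.49 − $778.43 = $8,273.06
Federal income tax: $8,273.06 × 0.1968 = $1,628.14
City income tax: $8,273.06 × 0.0332 = $274.67
State tax withheld: $8,273.06 × 0.08 = $661.84
State unemployment insurance (employee share): $9,051.49 × 0.001 = $9.05
Social Security (OASDI): annual cap $160,943.40 already reached (YTD $161,300.94), so $0.00
Medicare tax: $9,051.49 × 0.0165 = $149.35
Total deductions = $778.43 + $1,628.14 + $274.67 + $661.84 + $9.05 + $0.00 + $149.35 = $3,501.48
Net pay = $9,051.49 − $3,501.48 = $5,550.01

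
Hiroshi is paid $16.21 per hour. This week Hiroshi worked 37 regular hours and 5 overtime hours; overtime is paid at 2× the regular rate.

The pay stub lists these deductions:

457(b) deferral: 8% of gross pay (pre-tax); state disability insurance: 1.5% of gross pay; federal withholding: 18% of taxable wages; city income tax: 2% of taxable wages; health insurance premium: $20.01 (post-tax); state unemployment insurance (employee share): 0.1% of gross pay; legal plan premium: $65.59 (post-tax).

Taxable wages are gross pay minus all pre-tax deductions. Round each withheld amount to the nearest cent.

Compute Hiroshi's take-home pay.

$462.94

Regular pay: 37 × $16.21 = $599.77
Overtime pay: 5 × $16.21 × 2 = $162.10
Gross pay = $599.77 + $162.10 = $761.87
457(b) deferral: $761.87 × 0.08 = $60.95
Taxable wages = $761.87 − $60.95 = $700.92
City income tax: $700.92 × 0.02 = $14.02
Federal withholding: $700.92 × 0.18 = $126.17
State disability insurance: $761.87 × 0.015 = $11.43
State unemployment insurance (employee share): $761.87 × 0.001 = $0.76
Health insurance premium: $20.01
Legal plan premium: $65.59
Total deductions = $60.95 + $14.02 + $126.17 + $11.43 + $0.76 + $20.01 + $65.59 = $298.93
Net pay = $761.87 − $298.93 = $462.94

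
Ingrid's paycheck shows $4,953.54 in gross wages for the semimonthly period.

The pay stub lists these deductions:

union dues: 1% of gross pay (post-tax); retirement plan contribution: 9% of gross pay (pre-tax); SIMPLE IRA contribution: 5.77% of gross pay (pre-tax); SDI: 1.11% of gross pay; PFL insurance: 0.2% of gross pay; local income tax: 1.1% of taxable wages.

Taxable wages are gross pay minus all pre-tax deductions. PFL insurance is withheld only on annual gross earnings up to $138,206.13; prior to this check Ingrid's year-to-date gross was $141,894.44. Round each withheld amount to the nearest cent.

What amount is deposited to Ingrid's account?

Retirement plan contribution: $4,953.54 × 0.09 = $445.82
SIMPLE IRA contribution: $4,953.54 × 0.0577 = $285.82
Pre-tax total = $445.82 + $285.82 = $731.64
Taxable wages = $4,953.54 − $731.64 = $4,221.90
Local income tax: $4,221.90 × 0.011 = $46.44
SDI: $4,953.54 × 0.0111 = $54.98
PFL insurance: annual cap $138,206.13 already reached (YTD $141,894.44), so $0.00
Union dues: $4,953.54 × 0.01 = $49.54
Total deductions = $445.82 + $285.82 + $46.44 + $54.98 + $0.00 + $49.54 = $882.60
Net pay = $4,953.54 − $882.60 = $4,070.94

$4,070.94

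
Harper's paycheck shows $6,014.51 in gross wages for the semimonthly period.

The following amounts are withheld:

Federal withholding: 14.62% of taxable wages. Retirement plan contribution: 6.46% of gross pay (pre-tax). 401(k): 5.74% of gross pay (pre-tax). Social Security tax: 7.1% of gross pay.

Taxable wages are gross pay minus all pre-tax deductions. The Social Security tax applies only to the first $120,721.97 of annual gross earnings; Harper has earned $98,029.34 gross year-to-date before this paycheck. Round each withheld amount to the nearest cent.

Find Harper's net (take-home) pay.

$4,081.67

401(k): $6,014.51 × 0.0574 = $345.23
Retirement plan contribution: $6,014.51 × 0.0646 = $388.54
Pre-tax total = $345.23 + $388.54 = $733.77
Taxable wages = $6,014.51 − $733.77 = $5,280.74
Federal withholding: $5,280.74 × 0.1462 = $772.04
Social Security tax: cap not yet reached, full $6,014.51 is subject → $6,014.51 × 0.071 = $427.03
Total deductions = $345.23 + $388.54 + $772.04 + $427.03 = $1,932.84
Net pay = $6,014.51 − $1,932.84 = $4,081.67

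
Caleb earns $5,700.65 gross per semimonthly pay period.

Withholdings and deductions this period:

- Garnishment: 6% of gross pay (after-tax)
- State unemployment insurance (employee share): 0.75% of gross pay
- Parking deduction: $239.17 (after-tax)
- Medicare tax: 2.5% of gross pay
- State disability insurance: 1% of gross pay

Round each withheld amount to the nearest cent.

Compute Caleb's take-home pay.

State unemployment insurance (employee share): $5,700.65 × 0.0075 = $42.75
Medicare tax: $5,700.65 × 0.025 = $142.52
State disability insurance: $5,700.65 × 0.01 = $57.01
Garnishment: $5,700.65 × 0.06 = $342.04
Parking deduction: $239.17
Total deductions = $42.75 + $142.52 + $57.01 + $342.04 + $239.17 = $823.49
Net pay = $5,700.65 − $823.49 = $4,877.16

$4,877.16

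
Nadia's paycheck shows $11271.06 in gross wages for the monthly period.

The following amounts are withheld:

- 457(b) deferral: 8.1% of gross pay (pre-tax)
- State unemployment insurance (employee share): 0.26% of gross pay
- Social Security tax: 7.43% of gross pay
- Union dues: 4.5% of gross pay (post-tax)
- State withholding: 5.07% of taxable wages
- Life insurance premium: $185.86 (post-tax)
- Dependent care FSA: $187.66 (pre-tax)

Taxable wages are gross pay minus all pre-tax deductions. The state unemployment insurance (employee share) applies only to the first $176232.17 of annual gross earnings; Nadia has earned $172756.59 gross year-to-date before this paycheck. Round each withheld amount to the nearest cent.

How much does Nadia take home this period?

$8115.26

Dependent care FSA: $187.66
457(b) deferral: $11271.06 × 0.081 = $912.96
Pre-tax total = $187.66 + $912.96 = $1100.62
Taxable wages = $11271.06 − $1100.62 = $10170.44
State withholding: $10170.44 × 0.0507 = $515.64
State unemployment insurance (employee share): only $176232.17 − $172756.59 = $3475.58 of this check is subject → $3475.58 × 0.0026 = $9.04
Social Security tax: $11271.06 × 0.0743 = $837.44
Life insurance premium: $185.86
Union dues: $11271.06 × 0.045 = $507.20
Total deductions = $187.66 + $912.96 + $515.64 + $9.04 + $837.44 + $185.86 + $507.20 = $3155.80
Net pay = $11271.06 − $3155.80 = $8115.26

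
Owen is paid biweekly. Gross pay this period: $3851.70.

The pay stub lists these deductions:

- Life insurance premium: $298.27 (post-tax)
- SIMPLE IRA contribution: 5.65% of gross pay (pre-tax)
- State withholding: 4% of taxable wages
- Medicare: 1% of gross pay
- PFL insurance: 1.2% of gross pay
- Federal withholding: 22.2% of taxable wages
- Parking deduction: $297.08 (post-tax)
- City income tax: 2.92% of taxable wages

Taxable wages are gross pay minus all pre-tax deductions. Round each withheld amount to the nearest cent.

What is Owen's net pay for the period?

SIMPLE IRA contribution: $3851.70 × 0.0565 = $217.62
Taxable wages = $3851.70 − $217.62 = $3634.08
Federal withholding: $3634.08 × 0.222 = $806.77
City income tax: $3634.08 × 0.0292 = $106.12
State withholding: $3634.08 × 0.04 = $145.36
PFL insurance: $3851.70 × 0.012 = $46.22
Medicare: $3851.70 × 0.01 = $38.52
Life insurance premium: $298.27
Parking deduction: $297.08
Total deductions = $217.62 + $806.77 + $106.12 + $145.36 + $46.22 + $38.52 + $298.27 + $297.08 = $1955.96
Net pay = $3851.70 − $1955.96 = $1895.74

$1895.74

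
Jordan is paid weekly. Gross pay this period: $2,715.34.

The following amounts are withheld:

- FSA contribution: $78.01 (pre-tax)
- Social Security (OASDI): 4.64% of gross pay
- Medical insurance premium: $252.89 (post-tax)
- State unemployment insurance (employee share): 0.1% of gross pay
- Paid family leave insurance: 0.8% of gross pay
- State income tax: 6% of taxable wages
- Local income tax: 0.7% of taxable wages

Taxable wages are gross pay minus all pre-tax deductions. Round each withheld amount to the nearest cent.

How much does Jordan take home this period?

$2,057.31

FSA contribution: $78.01
Taxable wages = $2,715.34 − $78.01 = $2,637.33
Local income tax: $2,637.33 × 0.007 = $18.46
State income tax: $2,637.33 × 0.06 = $158.24
Social Security (OASDI): $2,715.34 × 0.0464 = $125.99
State unemployment insurance (employee share): $2,715.34 × 0.001 = $2.72
Paid family leave insurance: $2,715.34 × 0.008 = $21.72
Medical insurance premium: $252.89
Total deductions = $78.01 + $18.46 + $158.24 + $125.99 + $2.72 + $21.72 + $252.89 = $658.03
Net pay = $2,715.34 − $658.03 = $2,057.31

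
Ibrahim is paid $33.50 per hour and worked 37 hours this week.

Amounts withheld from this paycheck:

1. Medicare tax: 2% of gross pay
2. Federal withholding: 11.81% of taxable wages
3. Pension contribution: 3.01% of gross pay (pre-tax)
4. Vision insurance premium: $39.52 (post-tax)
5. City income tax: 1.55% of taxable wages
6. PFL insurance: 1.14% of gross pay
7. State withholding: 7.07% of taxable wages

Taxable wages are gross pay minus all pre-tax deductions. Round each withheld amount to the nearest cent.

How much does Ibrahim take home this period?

Gross pay: 37 × $33.50 = $1,239.50
Pension contribution: $1,239.50 × 0.0301 = $37.31
Taxable wages = $1,239.50 − $37.31 = $1,202.19
Federal withholding: $1,202.19 × 0.1181 = $141.98
State withholding: $1,202.19 × 0.0707 = $84.99
City income tax: $1,202.19 × 0.0155 = $18.63
Medicare tax: $1,239.50 × 0.02 = $24.79
PFL insurance: $1,239.50 × 0.0114 = $14.13
Vision insurance premium: $39.52
Total deductions = $37.31 + $141.98 + $84.99 + $18.63 + $24.79 + $14.13 + $39.52 = $361.35
Net pay = $1,239.50 − $361.35 = $878.15

$878.15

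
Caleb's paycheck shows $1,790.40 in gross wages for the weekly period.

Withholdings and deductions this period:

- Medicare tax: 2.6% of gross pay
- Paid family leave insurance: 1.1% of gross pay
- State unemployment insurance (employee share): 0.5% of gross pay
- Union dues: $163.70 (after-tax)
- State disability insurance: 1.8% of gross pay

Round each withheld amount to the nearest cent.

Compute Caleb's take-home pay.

Medicare tax: $1,790.40 × 0.026 = $46.55
Paid family leave insurance: $1,790.40 × 0.011 = $19.69
State disability insurance: $1,790.40 × 0.018 = $32.23
State unemployment insurance (employee share): $1,790.40 × 0.005 = $8.95
Union dues: $163.70
Total deductions = $46.55 + $19.69 + $32.23 + $8.95 + $163.70 = $271.12
Net pay = $1,790.40 − $271.12 = $1,519.28

$1,519.28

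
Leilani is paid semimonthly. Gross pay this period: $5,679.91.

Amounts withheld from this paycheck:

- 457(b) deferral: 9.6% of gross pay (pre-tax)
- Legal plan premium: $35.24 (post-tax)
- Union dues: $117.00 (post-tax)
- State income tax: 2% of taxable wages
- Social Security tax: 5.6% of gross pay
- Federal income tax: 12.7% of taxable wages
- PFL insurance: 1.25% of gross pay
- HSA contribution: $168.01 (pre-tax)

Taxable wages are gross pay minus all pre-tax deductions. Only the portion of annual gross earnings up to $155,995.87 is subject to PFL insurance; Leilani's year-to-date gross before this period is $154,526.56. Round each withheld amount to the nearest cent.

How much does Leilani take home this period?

$3,747.86

457(b) deferral: $5,679.91 × 0.096 = $545.27
HSA contribution: $168.01
Pre-tax total = $545.27 + $168.01 = $713.28
Taxable wages = $5,679.91 − $713.28 = $4,966.63
State income tax: $4,966.63 × 0.02 = $99.33
Federal income tax: $4,966.63 × 0.127 = $630.76
Social Security tax: $5,679.91 × 0.056 = $318.07
PFL insurance: only $155,995.87 − $154,526.56 = $1,469.31 of this check is subject → $1,469.31 × 0.0125 = $18.37
Union dues: $117.00
Legal plan premium: $35.24
Total deductions = $545.27 + $168.01 + $99.33 + $630.76 + $318.07 + $18.37 + $117.00 + $35.24 = $1,932.05
Net pay = $5,679.91 − $1,932.05 = $3,747.86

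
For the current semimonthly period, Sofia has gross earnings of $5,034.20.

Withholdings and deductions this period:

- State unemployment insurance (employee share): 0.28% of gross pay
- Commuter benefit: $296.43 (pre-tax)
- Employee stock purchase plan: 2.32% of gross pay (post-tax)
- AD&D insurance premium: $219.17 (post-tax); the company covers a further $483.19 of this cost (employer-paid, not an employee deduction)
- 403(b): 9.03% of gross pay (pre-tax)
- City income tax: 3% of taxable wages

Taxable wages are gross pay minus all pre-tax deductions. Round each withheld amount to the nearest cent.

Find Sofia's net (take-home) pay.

$3,804.62

403(b): $5,034.20 × 0.0903 = $454.59
Commuter benefit: $296.43
Pre-tax total = $454.59 + $296.43 = $751.02
Taxable wages = $5,034.20 − $751.02 = $4,283.18
City income tax: $4,283.18 × 0.03 = $128.50
State unemployment insurance (employee share): $5,034.20 × 0.0028 = $14.10
Employee stock purchase plan: $5,034.20 × 0.0232 = $116.79
AD&D insurance premium: $219.17
(Employer's $483.19 toward AD&D insurance premium is not withheld from the employee.)
Total deductions = $454.59 + $296.43 + $128.50 + $14.10 + $116.79 + $219.17 = $1,229.58
Net pay = $5,034.20 − $1,229.58 = $3,804.62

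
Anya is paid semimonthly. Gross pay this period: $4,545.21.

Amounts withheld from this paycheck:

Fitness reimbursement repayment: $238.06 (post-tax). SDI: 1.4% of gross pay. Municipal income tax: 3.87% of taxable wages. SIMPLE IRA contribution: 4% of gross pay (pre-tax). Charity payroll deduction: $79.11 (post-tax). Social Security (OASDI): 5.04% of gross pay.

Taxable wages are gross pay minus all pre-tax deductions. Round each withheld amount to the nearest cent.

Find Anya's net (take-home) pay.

SIMPLE IRA contribution: $4,545.21 × 0.04 = $181.81
Taxable wages = $4,545.21 − $181.81 = $4,363.40
Municipal income tax: $4,363.40 × 0.0387 = $168.86
Social Security (OASDI): $4,545.21 × 0.0504 = $229.08
SDI: $4,545.21 × 0.014 = $63.63
Charity payroll deduction: $79.11
Fitness reimbursement repayment: $238.06
Total deductions = $181.81 + $168.86 + $229.08 + $63.63 + $79.11 + $238.06 = $960.55
Net pay = $4,545.21 − $960.55 = $3,584.66

$3,584.66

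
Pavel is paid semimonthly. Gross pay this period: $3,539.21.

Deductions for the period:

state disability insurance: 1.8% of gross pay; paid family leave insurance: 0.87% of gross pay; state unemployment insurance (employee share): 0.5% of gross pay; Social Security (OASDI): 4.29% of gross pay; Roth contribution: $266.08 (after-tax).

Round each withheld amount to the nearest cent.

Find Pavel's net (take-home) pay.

$3,009.10

State disability insurance: $3,539.21 × 0.018 = $63.71
Paid family leave insurance: $3,539.21 × 0.0087 = $30.79
Social Security (OASDI): $3,539.21 × 0.0429 = $151.83
State unemployment insurance (employee share): $3,539.21 × 0.005 = $17.70
Roth contribution: $266.08
Total deductions = $63.71 + $30.79 + $151.83 + $17.70 + $266.08 = $530.11
Net pay = $3,539.21 − $530.11 = $3,009.10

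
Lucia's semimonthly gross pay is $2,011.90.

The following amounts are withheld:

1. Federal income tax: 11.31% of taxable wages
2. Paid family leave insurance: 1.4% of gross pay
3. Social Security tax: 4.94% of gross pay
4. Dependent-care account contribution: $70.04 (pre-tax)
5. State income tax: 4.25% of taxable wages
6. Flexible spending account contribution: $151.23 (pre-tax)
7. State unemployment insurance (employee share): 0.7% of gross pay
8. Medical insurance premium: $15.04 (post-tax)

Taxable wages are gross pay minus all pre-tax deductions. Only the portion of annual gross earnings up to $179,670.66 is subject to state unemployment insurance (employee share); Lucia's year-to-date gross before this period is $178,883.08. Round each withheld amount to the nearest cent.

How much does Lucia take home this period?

Flexible spending account contribution: $151.23
Dependent-care account contribution: $70.04
Pre-tax total = $151.23 + $70.04 = $221.27
Taxable wages = $2,011.90 − $221.27 = $1,790.63
State income tax: $1,790.63 × 0.0425 = $76.10
Federal income tax: $1,790.63 × 0.1131 = $202.52
State unemployment insurance (employee share): only $179,670.66 − $178,883.08 = $787.58 of this check is subject → $787.58 × 0.007 = $5.51
Paid family leave insurance: $2,011.90 × 0.014 = $28.17
Social Security tax: $2,011.90 × 0.0494 = $99.39
Medical insurance premium: $15.04
Total deductions = $151.23 + $70.04 + $76.10 + $202.52 + $5.51 + $28.17 + $99.39 + $15.04 = $648.00
Net pay = $2,011.90 − $648.00 = $1,363.90

$1,363.90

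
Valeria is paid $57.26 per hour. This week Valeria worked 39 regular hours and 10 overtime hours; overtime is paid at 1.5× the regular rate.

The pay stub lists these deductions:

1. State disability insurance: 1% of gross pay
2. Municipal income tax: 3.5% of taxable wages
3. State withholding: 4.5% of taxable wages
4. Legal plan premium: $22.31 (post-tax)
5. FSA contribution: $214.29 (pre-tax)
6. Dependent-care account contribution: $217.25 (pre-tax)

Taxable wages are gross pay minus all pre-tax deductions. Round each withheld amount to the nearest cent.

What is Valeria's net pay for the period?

$2394.43

Regular pay: 39 × $57.26 = $2233.14
Overtime pay: 10 × $57.26 × 1.5 = $858.90
Gross pay = $2233.14 + $858.90 = $3092.04
FSA contribution: $214.29
Dependent-care account contribution: $217.25
Pre-tax total = $214.29 + $217.25 = $431.54
Taxable wages = $3092.04 − $431.54 = $2660.50
Municipal income tax: $2660.50 × 0.035 = $93.12
State withholding: $2660.50 × 0.045 = $119.72
State disability insurance: $3092.04 × 0.01 = $30.92
Legal plan premium: $22.31
Total deductions = $214.29 + $217.25 + $93.12 + $119.72 + $30.92 + $22.31 = $697.61
Net pay = $3092.04 − $697.61 = $2394.43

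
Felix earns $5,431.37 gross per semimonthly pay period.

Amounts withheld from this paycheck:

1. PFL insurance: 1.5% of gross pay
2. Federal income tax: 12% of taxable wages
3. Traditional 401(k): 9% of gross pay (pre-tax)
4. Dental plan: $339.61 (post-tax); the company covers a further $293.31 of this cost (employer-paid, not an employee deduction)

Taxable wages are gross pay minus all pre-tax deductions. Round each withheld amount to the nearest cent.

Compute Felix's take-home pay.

Traditional 401(k): $5,431.37 × 0.09 = $488.82
Taxable wages = $5,431.37 − $488.82 = $4,942.55
Federal income tax: $4,942.55 × 0.12 = $593.11
PFL insurance: $5,431.37 × 0.015 = $81.47
Dental plan: $339.61
(Employer's $293.31 toward dental plan is not withheld from the employee.)
Total deductions = $488.82 + $593.11 + $81.47 + $339.61 = $1,503.01
Net pay = $5,431.37 − $1,503.01 = $3,928.36

$3,928.36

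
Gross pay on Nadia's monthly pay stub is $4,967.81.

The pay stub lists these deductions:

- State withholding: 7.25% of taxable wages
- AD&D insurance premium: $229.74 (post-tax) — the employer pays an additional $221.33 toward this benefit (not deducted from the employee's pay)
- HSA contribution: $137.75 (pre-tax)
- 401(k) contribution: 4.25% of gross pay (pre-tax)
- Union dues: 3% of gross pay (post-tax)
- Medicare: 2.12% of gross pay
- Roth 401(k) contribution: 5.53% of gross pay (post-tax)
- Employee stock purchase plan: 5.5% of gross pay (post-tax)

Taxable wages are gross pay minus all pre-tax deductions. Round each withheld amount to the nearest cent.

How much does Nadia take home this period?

HSA contribution: $137.75
401(k) contribution: $4,967.81 × 0.0425 = $211.13
Pre-tax total = $137.75 + $211.13 = $348.88
Taxable wages = $4,967.81 − $348.88 = $4,618.93
State withholding: $4,618.93 × 0.0725 = $334.87
Medicare: $4,967.81 × 0.0212 = $105.32
Employee stock purchase plan: $4,967.81 × 0.055 = $273.23
Roth 401(k) contribution: $4,967.81 × 0.0553 = $274.72
Union dues: $4,967.81 × 0.03 = $149.03
AD&D insurance premium: $229.74
(Employer's $221.33 toward AD&D insurance premium is not withheld from the employee.)
Total deductions = $137.75 + $211.13 + $334.87 + $105.32 + $273.23 + $274.72 + $149.03 + $229.74 = $1,715.79
Net pay = $4,967.81 − $1,715.79 = $3,252.02

$3,252.02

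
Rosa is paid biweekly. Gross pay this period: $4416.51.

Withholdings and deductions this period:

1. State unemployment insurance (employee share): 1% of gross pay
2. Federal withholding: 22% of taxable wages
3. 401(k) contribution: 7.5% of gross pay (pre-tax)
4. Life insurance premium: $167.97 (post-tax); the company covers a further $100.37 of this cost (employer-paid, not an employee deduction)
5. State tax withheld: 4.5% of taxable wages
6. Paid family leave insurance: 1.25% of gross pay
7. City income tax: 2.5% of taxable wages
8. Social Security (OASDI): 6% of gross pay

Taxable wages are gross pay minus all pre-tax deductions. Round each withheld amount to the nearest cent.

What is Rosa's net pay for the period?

$2368.20

401(k) contribution: $4416.51 × 0.075 = $331.24
Taxable wages = $4416.51 − $331.24 = $4085.27
State tax withheld: $4085.27 × 0.045 = $183.84
City income tax: $4085.27 × 0.025 = $102.13
Federal withholding: $4085.27 × 0.22 = $898.76
Paid family leave insurance: $4416.51 × 0.0125 = $55.21
State unemployment insurance (employee share): $4416.51 × 0.01 = $44.17
Social Security (OASDI): $4416.51 × 0.06 = $264.99
Life insurance premium: $167.97
(Employer's $100.37 toward life insurance premium is not withheld from the employee.)
Total deductions = $331.24 + $183.84 + $102.13 + $898.76 + $55.21 + $44.17 + $264.99 + $167.97 = $2048.31
Net pay = $4416.51 − $2048.31 = $2368.20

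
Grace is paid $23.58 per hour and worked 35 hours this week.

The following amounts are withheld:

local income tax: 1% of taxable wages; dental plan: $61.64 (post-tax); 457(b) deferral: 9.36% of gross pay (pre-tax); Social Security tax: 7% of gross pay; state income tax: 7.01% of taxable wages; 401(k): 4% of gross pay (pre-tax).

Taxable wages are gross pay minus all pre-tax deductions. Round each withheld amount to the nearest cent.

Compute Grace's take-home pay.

Gross pay: 35 × $23.58 = $825.30
401(k): $825.30 × 0.04 = $33.01
457(b) deferral: $825.30 × 0.0936 = $77.25
Pre-tax total = $33.01 + $77.25 = $110.26
Taxable wages = $825.30 − $110.26 = $715.04
Local income tax: $715.04 × 0.01 = $7.15
State income tax: $715.04 × 0.0701 = $50.12
Social Security tax: $825.30 × 0.07 = $57.77
Dental plan: $61.64
Total deductions = $33.01 + $77.25 + $7.15 + $50.12 + $57.77 + $61.64 = $286.94
Net pay = $825.30 − $286.94 = $538.36

$538.36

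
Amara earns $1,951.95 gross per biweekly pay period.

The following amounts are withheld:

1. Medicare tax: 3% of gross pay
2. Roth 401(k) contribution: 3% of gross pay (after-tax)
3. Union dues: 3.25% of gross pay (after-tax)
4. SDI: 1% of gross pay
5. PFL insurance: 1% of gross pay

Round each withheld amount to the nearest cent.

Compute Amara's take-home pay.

$1,732.35

Medicare tax: $1,951.95 × 0.03 = $58.56
PFL insurance: $1,951.95 × 0.01 = $19.52
SDI: $1,951.95 × 0.01 = $19.52
Union dues: $1,951.95 × 0.0325 = $63.44
Roth 401(k) contribution: $1,951.95 × 0.03 = $58.56
Total deductions = $58.56 + $19.52 + $19.52 + $63.44 + $58.56 = $219.60
Net pay = $1,951.95 − $219.60 = $1,732.35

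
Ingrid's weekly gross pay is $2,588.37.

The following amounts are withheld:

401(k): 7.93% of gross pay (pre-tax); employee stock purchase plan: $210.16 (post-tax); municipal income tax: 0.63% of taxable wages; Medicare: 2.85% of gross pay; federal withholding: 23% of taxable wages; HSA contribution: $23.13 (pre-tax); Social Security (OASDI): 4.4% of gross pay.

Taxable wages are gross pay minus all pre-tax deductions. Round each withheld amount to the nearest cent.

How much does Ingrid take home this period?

401(k): $2,588.37 × 0.0793 = $205.26
HSA contribution: $23.13
Pre-tax total = $205.26 + $23.13 = $228.39
Taxable wages = $2,588.37 − $228.39 = $2,359.98
Municipal income tax: $2,359.98 × 0.0063 = $14.87
Federal withholding: $2,359.98 × 0.23 = $542.80
Social Security (OASDI): $2,588.37 × 0.044 = $113.89
Medicare: $2,588.37 × 0.0285 = $73.77
Employee stock purchase plan: $210.16
Total deductions = $205.26 + $23.13 + $14.87 + $542.80 + $113.89 + $73.77 + $210.16 = $1,183.88
Net pay = $2,588.37 − $1,183.88 = $1,404.49

$1,404.49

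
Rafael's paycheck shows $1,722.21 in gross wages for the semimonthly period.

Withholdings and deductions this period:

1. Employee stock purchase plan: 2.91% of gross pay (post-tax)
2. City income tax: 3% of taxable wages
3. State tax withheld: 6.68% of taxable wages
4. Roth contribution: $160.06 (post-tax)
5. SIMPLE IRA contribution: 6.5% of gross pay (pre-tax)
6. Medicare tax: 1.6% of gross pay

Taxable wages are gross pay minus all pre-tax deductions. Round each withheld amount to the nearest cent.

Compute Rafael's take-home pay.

$1,216.65

SIMPLE IRA contribution: $1,722.21 × 0.065 = $111.94
Taxable wages = $1,722.21 − $111.94 = $1,610.27
State tax withheld: $1,610.27 × 0.0668 = $107.57
City income tax: $1,610.27 × 0.03 = $48.31
Medicare tax: $1,722.21 × 0.016 = $27.56
Roth contribution: $160.06
Employee stock purchase plan: $1,722.21 × 0.0291 = $50.12
Total deductions = $111.94 + $107.57 + $48.31 + $27.56 + $160.06 + $50.12 = $505.56
Net pay = $1,722.21 − $505.56 = $1,216.65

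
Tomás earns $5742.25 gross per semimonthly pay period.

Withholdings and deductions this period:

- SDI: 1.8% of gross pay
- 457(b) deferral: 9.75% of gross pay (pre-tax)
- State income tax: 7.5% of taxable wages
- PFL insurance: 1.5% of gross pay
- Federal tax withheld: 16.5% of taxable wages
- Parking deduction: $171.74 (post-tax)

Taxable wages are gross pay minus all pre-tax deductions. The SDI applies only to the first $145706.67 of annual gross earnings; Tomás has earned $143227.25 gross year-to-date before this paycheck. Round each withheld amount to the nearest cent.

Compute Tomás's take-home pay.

457(b) deferral: $5742.25 × 0.0975 = $559.87
Taxable wages = $5742.25 − $559.87 = $5182.38
Federal tax withheld: $5182.38 × 0.165 = $855.09
State income tax: $5182.38 × 0.075 = $388.68
SDI: only $145706.67 − $143227.25 = $2479.42 of this check is subject → $2479.42 × 0.018 = $44.63
PFL insurance: $5742.25 × 0.015 = $86.13
Parking deduction: $171.74
Total deductions = $559.87 + $855.09 + $388.68 + $44.63 + $86.13 + $171.74 = $2106.14
Net pay = $5742.25 − $2106.14 = $3636.11

$3636.11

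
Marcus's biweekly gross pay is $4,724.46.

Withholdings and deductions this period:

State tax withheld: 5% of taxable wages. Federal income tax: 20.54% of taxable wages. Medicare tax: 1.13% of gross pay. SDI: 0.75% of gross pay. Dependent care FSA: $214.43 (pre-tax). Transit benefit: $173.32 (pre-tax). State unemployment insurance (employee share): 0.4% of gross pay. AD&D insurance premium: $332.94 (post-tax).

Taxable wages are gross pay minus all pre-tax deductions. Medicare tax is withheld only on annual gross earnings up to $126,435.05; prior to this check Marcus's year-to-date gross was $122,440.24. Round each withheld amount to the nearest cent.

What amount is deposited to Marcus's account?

$2,796.70

Transit benefit: $173.32
Dependent care FSA: $214.43
Pre-tax total = $173.32 + $214.43 = $387.75
Taxable wages = $4,724.46 − $387.75 = $4,336.71
Federal income tax: $4,336.71 × 0.2054 = $890.76
State tax withheld: $4,336.71 × 0.05 = $216.84
State unemployment insurance (employee share): $4,724.46 × 0.004 = $18.90
SDI: $4,724.46 × 0.0075 = $35.43
Medicare tax: only $126,435.05 − $122,440.24 = $3,994.81 of this check is subject → $3,994.81 × 0.0113 = $45.14
AD&D insurance premium: $332.94
Total deductions = $173.32 + $214.43 + $890.76 + $216.84 + $18.90 + $35.43 + $45.14 + $332.94 = $1,927.76
Net pay = $4,724.46 − $1,927.76 = $2,796.70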